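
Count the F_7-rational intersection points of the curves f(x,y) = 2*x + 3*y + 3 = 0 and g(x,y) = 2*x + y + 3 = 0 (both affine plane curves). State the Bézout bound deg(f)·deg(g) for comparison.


Common zeros: {(2, 0)}; count = 1; Bézout bound = 1.

deg(f) = 1, deg(g) = 1, so Bézout bound = 1.
Scan x ∈ F_7. For each x, list the y ∈ F_7 with f(x, y) ≡ 0 and those with g(x, y) ≡ 0 (mod 7); the common zeros in that column are the intersection.
  x = 0: f ≡ 0 at y ∈ {6}; g ≡ 0 at y ∈ {4}; common: ∅.
  x = 1: f ≡ 0 at y ∈ {3}; g ≡ 0 at y ∈ {2}; common: ∅.
  x = 2: f ≡ 0 at y ∈ {0}; g ≡ 0 at y ∈ {0}; common: {0}.
  x = 3: f ≡ 0 at y ∈ {4}; g ≡ 0 at y ∈ {5}; common: ∅.
  x = 4: f ≡ 0 at y ∈ {1}; g ≡ 0 at y ∈ {3}; common: ∅.
  x = 5: f ≡ 0 at y ∈ {5}; g ≡ 0 at y ∈ {1}; common: ∅.
  x = 6: f ≡ 0 at y ∈ {2}; g ≡ 0 at y ∈ {6}; common: ∅.
Collecting: common zeros = {(2, 0)}, so the count is 1.
Comparison with the Bézout bound: 1 ≤ 1 = deg(f)·deg(g), as expected for curves with no common component (the bound is attained).


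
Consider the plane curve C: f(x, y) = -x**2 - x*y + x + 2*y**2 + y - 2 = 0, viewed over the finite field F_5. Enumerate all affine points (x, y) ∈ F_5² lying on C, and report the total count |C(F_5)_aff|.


Affine F_5-points: {(1, 1), (1, 4), (4, 1), (4, 3)}; count = 4.

For each of the 25 pairs (x, y) ∈ F_5², evaluate f(x, y) mod 5. Record the zeros.
  x = 0: [0↦3, 1↦1, 2↦3, 3↦4, 4↦4]  zeros at y ∈ ∅
  x = 1: [0↦3, 1↦0, 2↦1, 3↦1, 4↦0]  zeros at y ∈ {1, 4}
  x = 2: [0↦1, 1↦2, 2↦2, 3↦1, 4↦4]  zeros at y ∈ ∅
  x = 3: [0↦2, 1↦2, 2↦1, 3↦4, 4↦1]  zeros at y ∈ ∅
  x = 4: [0↦1, 1↦0, 2↦3, 3↦0, 4↦1]  zeros at y ∈ {1, 3}
Collecting zeros: affine points = {(1, 1), (1, 4), (4, 1), (4, 3)}.
Total count |C(F_5)_aff| = 4.


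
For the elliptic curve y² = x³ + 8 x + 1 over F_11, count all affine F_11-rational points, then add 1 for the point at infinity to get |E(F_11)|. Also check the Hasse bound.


Affine points = {(0, 1), (0, 10), (2, 5), (2, 6), (4, 3), (4, 8), (5, 1), (5, 10), (6, 1), (6, 10), (7, 2), (7, 9), (8, 4), (8, 7), (10, 5), (10, 6)}; affine count = 16; |E(F_11)| = 17.

Discriminant check: Δ ∝ 4a³ + 27b² = 4·8³ + 27·1² = 4·512 + 27·1 ≡ 7 (mod 11). Nonzero ⇒ E is nonsingular.
For each x ∈ F_11, compute rhs = x³ + 8·x + 1 mod 11, then count y ∈ F_11 with y² ≡ rhs.
  x = 0: rhs = 1, matching y values: 1, 10 (2 points).
  x = 1: rhs = 10, matching y values: none (0 points).
  x = 2: rhs = 3, matching y values: 5, 6 (2 points).
  x = 3: rhs = 8, matching y values: none (0 points).
  x = 4: rhs = 9, matching y values: 3, 8 (2 points).
  x = 5: rhs = 1, matching y values: 1, 10 (2 points).
  x = 6: rhs = 1, matching y values: 1, 10 (2 points).
  x = 7: rhs = 4, matching y values: 2, 9 (2 points).
  x = 8: rhs = 5, matching y values: 4, 7 (2 points).
  x = 9: rhs = 10, matching y values: none (0 points).
  x = 10: rhs = 3, matching y values: 5, 6 (2 points).
Total affine count: 16.
Full point count |E(F_11)| = 16 + 1 = 17.
Hasse bound: |17 − (11+1)| = |5| = 5 ≤ 2√11 ≈ 6.6332 ✓.


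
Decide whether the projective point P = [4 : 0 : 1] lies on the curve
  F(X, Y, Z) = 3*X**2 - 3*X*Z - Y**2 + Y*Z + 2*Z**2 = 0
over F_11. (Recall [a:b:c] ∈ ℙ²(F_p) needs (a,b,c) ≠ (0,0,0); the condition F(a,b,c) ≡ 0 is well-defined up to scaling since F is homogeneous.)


F(4,0,1) ≡ 5 (mod 11); P is NOT on the curve.

Evaluate F(4, 0, 1) term-by-term (mod 11).
  3*X**2 ↦ 3·16·1·1 = 48
  -3*X*Z ↦ -3·4·1·1 = -12
  -Y**2 ↦ -1·1·0·1 = 0
  Y*Z ↦ 1·1·0·1 = 0
  2*Z**2 ↦ 2·1·1·1 = 2
Sum: F(4, 0, 1) = (48) + (-12) + (0) + (0) + (2) = 38.
Reducing mod 11: 38 ≡ 5 (mod 11).
Since F(a, b, c) ≡ 5 ≠ 0 (mod 11), P does NOT lie on the curve.


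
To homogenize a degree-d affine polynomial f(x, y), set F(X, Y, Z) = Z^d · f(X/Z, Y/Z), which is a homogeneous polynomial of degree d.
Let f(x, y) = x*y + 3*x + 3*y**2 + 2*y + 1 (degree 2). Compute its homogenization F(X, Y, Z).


F(X, Y, Z) = X*Y + 3*X*Z + 3*Y**2 + 2*Y*Z + Z**2

deg(f) = 2.
Substitute x = X/Z, y = Y/Z into f, then multiply by Z^2.
  monomial 1·x^1·y^1 ↦ 1·X^1·Y^1·Z^0.
  monomial 3·x^1·y^0 ↦ 3·X^1·Y^0·Z^1.
  monomial 3·x^0·y^2 ↦ 3·X^0·Y^2·Z^0.
  monomial 2·x^0·y^1 ↦ 2·X^0·Y^1·Z^1.
  monomial 1·x^0·y^0 ↦ 1·X^0·Y^0·Z^2.
Collecting: F(X, Y, Z) = X*Y + 3*X*Z + 3*Y**2 + 2*Y*Z + Z**2.


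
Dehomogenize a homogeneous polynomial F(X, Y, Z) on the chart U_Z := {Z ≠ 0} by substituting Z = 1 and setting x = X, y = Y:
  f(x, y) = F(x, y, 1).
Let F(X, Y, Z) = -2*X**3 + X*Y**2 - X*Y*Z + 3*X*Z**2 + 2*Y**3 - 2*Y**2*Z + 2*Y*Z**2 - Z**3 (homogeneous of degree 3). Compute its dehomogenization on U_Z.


f(x, y) = -2*x**3 + x*y**2 - x*y + 3*x + 2*y**3 - 2*y**2 + 2*y - 1

On U_Z we set Z = 1. Each monomial c·X^i·Y^j·Z^k in F becomes c·x^i·y^j·1^k = c·x^i·y^j.
Substituting Z = 1: F(X, Y, 1) = -2*x**3 + x*y**2 - x*y + 3*x + 2*y**3 - 2*y**2 + 2*y - 1.
Note: deg(f) ≤ deg(F) = 3; strict inequality happens when F is divisible by Z (lost terms).


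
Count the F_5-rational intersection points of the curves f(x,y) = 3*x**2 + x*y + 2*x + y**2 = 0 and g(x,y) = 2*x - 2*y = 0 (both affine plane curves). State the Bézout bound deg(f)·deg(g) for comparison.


Common zeros: {(0, 0)}; count = 1; Bézout bound = 2.

deg(f) = 2, deg(g) = 1, so Bézout bound = 2.
Scan x ∈ F_5. For each x, list the y ∈ F_5 with f(x, y) ≡ 0 and those with g(x, y) ≡ 0 (mod 5); the common zeros in that column are the intersection.
  x = 0: f ≡ 0 at y ∈ {0}; g ≡ 0 at y ∈ {0}; common: {0}.
  x = 1: f ≡ 0 at y ∈ {0, 4}; g ≡ 0 at y ∈ {1}; common: ∅.
  x = 2: f ≡ 0 at y ∈ {4}; g ≡ 0 at y ∈ {2}; common: ∅.
  x = 3: f ≡ 0 at y ∈ ∅; g ≡ 0 at y ∈ {3}; common: ∅.
  x = 4: f ≡ 0 at y ∈ ∅; g ≡ 0 at y ∈ {4}; common: ∅.
Collecting: common zeros = {(0, 0)}, so the count is 1.
Comparison with the Bézout bound: 1 ≤ 2 = deg(f)·deg(g), as expected for curves with no common component (the affine F_5-count falls short of the bound because intersections may lie at infinity, over extension fields, or carry multiplicity).


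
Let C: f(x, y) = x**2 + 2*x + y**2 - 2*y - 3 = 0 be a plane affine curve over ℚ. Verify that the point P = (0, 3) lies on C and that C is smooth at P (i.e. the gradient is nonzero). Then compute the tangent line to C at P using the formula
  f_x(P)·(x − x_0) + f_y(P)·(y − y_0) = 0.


Tangent line at P: 2*x + 4*y - 12 = 0.

Step 1: f(0, 3) = 0, so P lies on C.
Step 2: partial derivatives
  f_x(x, y) = 2*x + 2, f_y(x, y) = 2*y - 2.
  f_x(P) = 2, f_y(P) = 4 (gradient nonzero, so P is smooth).
Step 3: tangent line at P: 2·(x − 0) + 4·(y − 3) = 0.
Expanding: 2*x + 4*y - 12 = 0.


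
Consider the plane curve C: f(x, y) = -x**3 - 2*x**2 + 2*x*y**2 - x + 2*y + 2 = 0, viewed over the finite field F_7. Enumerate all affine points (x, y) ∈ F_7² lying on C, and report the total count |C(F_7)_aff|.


Affine F_7-points: {(0, 6), (2, 4), (2, 6), (3, 3), (3, 6), (4, 0), (4, 5)}; count = 7.

For each of the 49 pairs (x, y) ∈ F_7², evaluate f(x, y) mod 7. Record the zeros.
  x = 0: [0↦2, 1↦4, 2↦6, 3↦1, 4↦3, 5↦5, 6↦0]  zeros at y ∈ {6}
  x = 1: [0↦5, 1↦2, 2↦3, 3↦1, 4↦3, 5↦2, 6↦5]  zeros at y ∈ ∅
  x = 2: [0↦5, 1↦4, 2↦4, 3↦5, 4↦0, 5↦3, 6↦0]  zeros at y ∈ {4, 6}
  x = 3: [0↦3, 1↦4, 2↦3, 3↦0, 4↦2, 5↦2, 6↦0]  zeros at y ∈ {3, 6}
  x = 4: [0↦0, 1↦3, 2↦1, 3↦1, 4↦3, 5↦0, 6↦6]  zeros at y ∈ {0, 5}
  x = 5: [0↦4, 1↦2, 2↦6, 3↦2, 4↦4, 5↦5, 6↦5]  zeros at y ∈ ∅
  x = 6: [0↦2, 1↦2, 2↦5, 3↦4, 4↦6, 5↦4, 6↦5]  zeros at y ∈ ∅
Collecting zeros: affine points = {(0, 6), (2, 4), (2, 6), (3, 3), (3, 6), (4, 0), (4, 5)}.
Total count |C(F_7)_aff| = 7.


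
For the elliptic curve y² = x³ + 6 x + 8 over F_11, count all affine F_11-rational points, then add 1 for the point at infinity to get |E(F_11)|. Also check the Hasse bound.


Affine points = {(1, 2), (1, 9), (3, 3), (3, 8), (5, 3), (5, 8), (10, 1), (10, 10)}; affine count = 8; |E(F_11)| = 9.

Discriminant check: Δ ∝ 4a³ + 27b² = 4·6³ + 27·8² = 4·216 + 27·64 ≡ 7 (mod 11). Nonzero ⇒ E is nonsingular.
For each x ∈ F_11, compute rhs = x³ + 6·x + 8 mod 11, then count y ∈ F_11 with y² ≡ rhs.
  x = 0: rhs = 8, matching y values: none (0 points).
  x = 1: rhs = 4, matching y values: 2, 9 (2 points).
  x = 2: rhs = 6, matching y values: none (0 points).
  x = 3: rhs = 9, matching y values: 3, 8 (2 points).
  x = 4: rhs = 8, matching y values: none (0 points).
  x = 5: rhs = 9, matching y values: 3, 8 (2 points).
  x = 6: rhs = 7, matching y values: none (0 points).
  x = 7: rhs = 8, matching y values: none (0 points).
  x = 8: rhs = 7, matching y values: none (0 points).
  x = 9: rhs = 10, matching y values: none (0 points).
  x = 10: rhs = 1, matching y values: 1, 10 (2 points).
Total affine count: 8.
Full point count |E(F_11)| = 8 + 1 = 9.
Hasse bound: |9 − (11+1)| = |-3| = 3 ≤ 2√11 ≈ 6.6332 ✓.


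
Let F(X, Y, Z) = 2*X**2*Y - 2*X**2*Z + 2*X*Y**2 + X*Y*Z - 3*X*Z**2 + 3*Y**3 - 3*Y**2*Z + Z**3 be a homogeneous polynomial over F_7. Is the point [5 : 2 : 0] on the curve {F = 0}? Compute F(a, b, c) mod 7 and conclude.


F(5,2,0) ≡ 3 (mod 7); P is NOT on the curve.

Evaluate F(5, 2, 0) term-by-term (mod 7).
  2*X**2*Y ↦ 2·25·2·1 = 100
  -2*X**2*Z ↦ -2·25·1·0 = 0
  2*X*Y**2 ↦ 2·5·4·1 = 40
  X*Y*Z ↦ 1·5·2·0 = 0
  -3*X*Z**2 ↦ -3·5·1·0 = 0
  3*Y**3 ↦ 3·1·8·1 = 24
  -3*Y**2*Z ↦ -3·1·4·0 = 0
  Z**3 ↦ 1·1·1·0 = 0
Sum: F(5, 2, 0) = (100) + (0) + (40) + (0) + (0) + (24) + (0) + (0) = 164.
Reducing mod 7: 164 ≡ 3 (mod 7).
Since F(a, b, c) ≡ 3 ≠ 0 (mod 7), P does NOT lie on the curve.


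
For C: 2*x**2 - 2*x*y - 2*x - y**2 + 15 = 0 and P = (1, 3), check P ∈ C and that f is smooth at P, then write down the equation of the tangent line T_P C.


Tangent line at P: -4*x - 8*y + 28 = 0.

Step 1: f(1, 3) = 0, so P lies on C.
Step 2: partial derivatives
  f_x(x, y) = 4*x - 2*y - 2, f_y(x, y) = -2*x - 2*y.
  f_x(P) = -4, f_y(P) = -8 (gradient nonzero, so P is smooth).
Step 3: tangent line at P: -4·(x − 1) + -8·(y − 3) = 0.
Expanding: -4*x - 8*y + 28 = 0.


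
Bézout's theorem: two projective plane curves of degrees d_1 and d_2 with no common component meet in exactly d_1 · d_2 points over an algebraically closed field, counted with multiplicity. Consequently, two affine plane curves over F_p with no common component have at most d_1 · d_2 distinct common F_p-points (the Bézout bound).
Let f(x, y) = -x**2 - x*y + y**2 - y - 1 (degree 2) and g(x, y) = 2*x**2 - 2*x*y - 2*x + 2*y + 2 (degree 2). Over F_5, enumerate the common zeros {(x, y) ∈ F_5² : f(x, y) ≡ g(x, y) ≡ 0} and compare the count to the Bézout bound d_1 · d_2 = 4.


Common zeros: {(2, 3)}; count = 1; Bézout bound = 4.

deg(f) = 2, deg(g) = 2, so Bézout bound = 4.
Scan x ∈ F_5. For each x, list the y ∈ F_5 with f(x, y) ≡ 0 and those with g(x, y) ≡ 0 (mod 5); the common zeros in that column are the intersection.
  x = 0: f ≡ 0 at y ∈ {3}; g ≡ 0 at y ∈ {4}; common: ∅.
  x = 1: f ≡ 0 at y ∈ ∅; g ≡ 0 at y ∈ ∅; common: ∅.
  x = 2: f ≡ 0 at y ∈ {0, 3}; g ≡ 0 at y ∈ {3}; common: {3}.
  x = 3: f ≡ 0 at y ∈ {0, 4}; g ≡ 0 at y ∈ {1}; common: ∅.
  x = 4: f ≡ 0 at y ∈ ∅; g ≡ 0 at y ∈ {1}; common: ∅.
Collecting: common zeros = {(2, 3)}, so the count is 1.
Comparison with the Bézout bound: 1 ≤ 4 = deg(f)·deg(g), as expected for curves with no common component (the affine F_5-count falls short of the bound because intersections may lie at infinity, over extension fields, or carry multiplicity).


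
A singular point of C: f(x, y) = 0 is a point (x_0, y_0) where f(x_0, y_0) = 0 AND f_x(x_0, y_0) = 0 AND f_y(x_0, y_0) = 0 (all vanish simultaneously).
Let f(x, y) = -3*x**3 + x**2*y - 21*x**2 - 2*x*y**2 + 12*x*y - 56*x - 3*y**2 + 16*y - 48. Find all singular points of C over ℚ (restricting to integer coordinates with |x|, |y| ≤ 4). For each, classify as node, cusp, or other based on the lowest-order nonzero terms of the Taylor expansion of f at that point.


Singular points: {(-2, 2)}; classification: node.

Compute partial derivatives:
  f_x = -9*x**2 + 2*x*y - 42*x - 2*y**2 + 12*y - 56.
  f_y = x**2 - 4*x*y + 12*x - 6*y + 16.
Scan x_0 ∈ {−4, ..., 4}. For each x_0, f_y(x_0, y) is a polynomial in y; find its integer roots y ∈ {−4, ..., 4}, then test f_x and f at those candidates.
  x = -4: f_y(-4, y) = 10*y - 16; no integer root y with |y| ≤ 4.
  x = -3: f_y(-3, y) = 6*y - 11; no integer root y with |y| ≤ 4.
  x = -2: f_y(-2, y) = 2*y - 4; vanishes at y ∈ {2}. (-2, 2): f_x = 0, f = 0 — SINGULAR.
  x = -1: f_y(-1, y) = 5 - 2*y; no integer root y with |y| ≤ 4.
  x = 0: f_y(0, y) = 16 - 6*y; no integer root y with |y| ≤ 4.
  x = 1: f_y(1, y) = 29 - 10*y; no integer root y with |y| ≤ 4.
  x = 2: f_y(2, y) = 44 - 14*y; no integer root y with |y| ≤ 4.
  x = 3: f_y(3, y) = 61 - 18*y; no integer root y with |y| ≤ 4.
  x = 4: f_y(4, y) = 80 - 22*y; no integer root y with |y| ≤ 4.
Only singular point on the grid: (-2, 2).
Classify: substitute x = -2 + u, y = 2 + v and expand: f = -3*u**3 + u**2*v - u**2 - 2*u*v**2 + v**2.
No constant or linear terms (consistent with a singular point). Quadratic part: -u**2 + v**2. Cubic part: -3*u**3 + u**2*v - 2*u*v**2.
The quadratic part v**2 - u**2 = (v − u)(v + u) splits into two distinct linear factors, so there are two distinct tangent lines y − 2 = ±(x − -2) — this is a node (ordinary double point).
Classification: node.


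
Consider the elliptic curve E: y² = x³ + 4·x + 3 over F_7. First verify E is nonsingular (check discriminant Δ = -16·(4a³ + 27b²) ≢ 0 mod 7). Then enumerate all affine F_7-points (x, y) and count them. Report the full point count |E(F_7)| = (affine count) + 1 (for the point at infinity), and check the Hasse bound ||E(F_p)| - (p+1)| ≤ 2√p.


Affine points = {(1, 1), (1, 6), (3, 0), (5, 1), (5, 6)}; affine count = 5; |E(F_7)| = 6.

Discriminant check: Δ ∝ 4a³ + 27b² = 4·4³ + 27·3² = 4·64 + 27·9 ≡ 2 (mod 7). Nonzero ⇒ E is nonsingular.
For each x ∈ F_7, compute rhs = x³ + 4·x + 3 mod 7, then count y ∈ F_7 with y² ≡ rhs.
  x = 0: rhs = 3, matching y values: none (0 points).
  x = 1: rhs = 1, matching y values: 1, 6 (2 points).
  x = 2: rhs = 5, matching y values: none (0 points).
  x = 3: rhs = 0, matching y values: 0 (1 points).
  x = 4: rhs = 6, matching y values: none (0 points).
  x = 5: rhs = 1, matching y values: 1, 6 (2 points).
  x = 6: rhs = 5, matching y values: none (0 points).
Total affine count: 5.
Full point count |E(F_7)| = 5 + 1 = 6.
Hasse bound: |6 − (7+1)| = |-2| = 2 ≤ 2√7 ≈ 5.2915 ✓.


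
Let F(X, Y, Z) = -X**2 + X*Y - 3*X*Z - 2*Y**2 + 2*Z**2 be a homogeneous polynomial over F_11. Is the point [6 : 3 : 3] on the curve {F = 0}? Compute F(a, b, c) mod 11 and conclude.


F(6,3,3) ≡ 5 (mod 11); P is NOT on the curve.

Evaluate F(6, 3, 3) term-by-term (mod 11).
  -X**2 ↦ -1·36·1·1 = -36
  X*Y ↦ 1·6·3·1 = 18
  -3*X*Z ↦ -3·6·1·3 = -54
  -2*Y**2 ↦ -2·1·9·1 = -18
  2*Z**2 ↦ 2·1·1·9 = 18
Sum: F(6, 3, 3) = (-36) + (18) + (-54) + (-18) + (18) = -72.
Reducing mod 11: -72 ≡ 5 (mod 11).
Since F(a, b, c) ≡ 5 ≠ 0 (mod 11), P does NOT lie on the curve.


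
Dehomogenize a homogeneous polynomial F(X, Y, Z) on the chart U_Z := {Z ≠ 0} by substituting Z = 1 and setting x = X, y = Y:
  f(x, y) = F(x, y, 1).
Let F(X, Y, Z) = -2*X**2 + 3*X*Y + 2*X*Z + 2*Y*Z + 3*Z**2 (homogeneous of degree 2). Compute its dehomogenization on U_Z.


f(x, y) = -2*x**2 + 3*x*y + 2*x + 2*y + 3

On U_Z we set Z = 1. Each monomial c·X^i·Y^j·Z^k in F becomes c·x^i·y^j·1^k = c·x^i·y^j.
Substituting Z = 1: F(X, Y, 1) = -2*x**2 + 3*x*y + 2*x + 2*y + 3.
Note: deg(f) ≤ deg(F) = 2; strict inequality happens when F is divisible by Z (lost terms).


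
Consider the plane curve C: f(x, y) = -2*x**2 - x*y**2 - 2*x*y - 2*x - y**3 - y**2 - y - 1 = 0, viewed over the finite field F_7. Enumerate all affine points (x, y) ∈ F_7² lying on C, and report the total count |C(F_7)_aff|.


Affine F_7-points: {(0, 6), (2, 5), (3, 2), (3, 6), (4, 1), (4, 3), (4, 5), (5, 3), (6, 2)}; count = 9.

For each of the 49 pairs (x, y) ∈ F_7², evaluate f(x, y) mod 7. Record the zeros.
  x = 0: [0↦6, 1↦3, 2↦6, 3↦2, 4↦6, 5↦5, 6↦0]  zeros at y ∈ {6}
  x = 1: [0↦2, 1↦3, 2↦1, 3↦4, 4↦6, 5↦1, 6↦4]  zeros at y ∈ ∅
  x = 2: [0↦1, 1↦6, 2↦6, 3↦2, 4↦2, 5↦0, 6↦4]  zeros at y ∈ {5}
  x = 3: [0↦3, 1↦5, 2↦0, 3↦3, 4↦1, 5↦2, 6↦0]  zeros at y ∈ {2, 6}
  x = 4: [0↦1, 1↦0, 2↦4, 3↦0, 4↦3, 5↦0, 6↦6]  zeros at y ∈ {1, 3, 5}
  x = 5: [0↦2, 1↦5, 2↦4, 3↦0, 4↦1, 5↦1, 6↦1]  zeros at y ∈ {3}
  x = 6: [0↦6, 1↦6, 2↦0, 3↦3, 4↦2, 5↦5, 6↦6]  zeros at y ∈ {2}
Collecting zeros: affine points = {(0, 6), (2, 5), (3, 2), (3, 6), (4, 1), (4, 3), (4, 5), (5, 3), (6, 2)}.
Total count |C(F_7)_aff| = 9.


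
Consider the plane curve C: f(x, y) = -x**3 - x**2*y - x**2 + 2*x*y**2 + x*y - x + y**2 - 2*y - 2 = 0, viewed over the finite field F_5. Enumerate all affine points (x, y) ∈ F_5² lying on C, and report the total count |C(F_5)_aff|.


Affine F_5-points: {(1, 0), (1, 4), (2, 1)}; count = 3.

For each of the 25 pairs (x, y) ∈ F_5², evaluate f(x, y) mod 5. Record the zeros.
  x = 0: [0↦3, 1↦2, 2↦3, 3↦1, 4↦1]  zeros at y ∈ ∅
  x = 1: [0↦0, 1↦1, 2↦3, 3↦1, 4↦0]  zeros at y ∈ {0, 4}
  x = 2: [0↦4, 1↦0, 2↦1, 3↦2, 4↦3]  zeros at y ∈ {1}
  x = 3: [0↦4, 1↦3, 2↦1, 3↦3, 4↦4]  zeros at y ∈ ∅
  x = 4: [0↦4, 1↦4, 2↦2, 3↦3, 4↦2]  zeros at y ∈ ∅
Collecting zeros: affine points = {(1, 0), (1, 4), (2, 1)}.
Total count |C(F_5)_aff| = 3.


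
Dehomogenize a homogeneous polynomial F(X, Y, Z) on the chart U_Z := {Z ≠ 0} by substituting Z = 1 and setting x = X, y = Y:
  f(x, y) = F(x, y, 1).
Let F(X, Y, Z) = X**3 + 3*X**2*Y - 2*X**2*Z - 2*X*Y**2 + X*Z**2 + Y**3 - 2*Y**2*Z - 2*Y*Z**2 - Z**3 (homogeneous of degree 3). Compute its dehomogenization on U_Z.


f(x, y) = x**3 + 3*x**2*y - 2*x**2 - 2*x*y**2 + x + y**3 - 2*y**2 - 2*y - 1

On U_Z we set Z = 1. Each monomial c·X^i·Y^j·Z^k in F becomes c·x^i·y^j·1^k = c·x^i·y^j.
Substituting Z = 1: F(X, Y, 1) = x**3 + 3*x**2*y - 2*x**2 - 2*x*y**2 + x + y**3 - 2*y**2 - 2*y - 1.
Note: deg(f) ≤ deg(F) = 3; strict inequality happens when F is divisible by Z (lost terms).


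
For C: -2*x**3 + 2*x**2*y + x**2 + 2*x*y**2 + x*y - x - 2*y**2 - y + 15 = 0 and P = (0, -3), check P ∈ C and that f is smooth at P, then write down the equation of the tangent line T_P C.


Tangent line at P: 14*x + 11*y + 33 = 0.

Step 1: f(0, -3) = 0, so P lies on C.
Step 2: partial derivatives
  f_x(x, y) = -6*x**2 + 4*x*y + 2*x + 2*y**2 + y - 1, f_y(x, y) = 2*x**2 + 4*x*y + x - 4*y - 1.
  f_x(P) = 14, f_y(P) = 11 (gradient nonzero, so P is smooth).
Step 3: tangent line at P: 14·(x − 0) + 11·(y − -3) = 0.
Expanding: 14*x + 11*y + 33 = 0.


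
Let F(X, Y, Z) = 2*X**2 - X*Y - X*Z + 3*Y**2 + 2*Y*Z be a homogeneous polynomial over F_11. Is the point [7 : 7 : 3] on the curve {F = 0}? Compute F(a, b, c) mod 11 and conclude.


F(7,7,3) ≡ 8 (mod 11); P is NOT on the curve.

Evaluate F(7, 7, 3) term-by-term (mod 11).
  2*X**2 ↦ 2·49·1·1 = 98
  -X*Y ↦ -1·7·7·1 = -49
  -X*Z ↦ -1·7·1·3 = -21
  3*Y**2 ↦ 3·1·49·1 = 147
  2*Y*Z ↦ 2·1·7·3 = 42
Sum: F(7, 7, 3) = (98) + (-49) + (-21) + (147) + (42) = 217.
Reducing mod 11: 217 ≡ 8 (mod 11).
Since F(a, b, c) ≡ 8 ≠ 0 (mod 11), P does NOT lie on the curve.


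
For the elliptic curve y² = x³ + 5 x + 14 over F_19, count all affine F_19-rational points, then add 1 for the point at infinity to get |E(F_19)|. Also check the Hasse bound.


Affine points = {(1, 1), (1, 18), (9, 3), (9, 16), (10, 0), (12, 4), (12, 15), (14, 4), (14, 15), (15, 5), (15, 14)}; affine count = 11; |E(F_19)| = 12.

Discriminant check: Δ ∝ 4a³ + 27b² = 4·5³ + 27·14² = 4·125 + 27·196 ≡ 16 (mod 19). Nonzero ⇒ E is nonsingular.
For each x ∈ F_19, compute rhs = x³ + 5·x + 14 mod 19, then count y ∈ F_19 with y² ≡ rhs.
  x = 0: rhs = 14, matching y values: none (0 points).
  x = 1: rhs = 1, matching y values: 1, 18 (2 points).
  x = 2: rhs = 13, matching y values: none (0 points).
  x = 3: rhs = 18, matching y values: none (0 points).
  x = 4: rhs = 3, matching y values: none (0 points).
  x = 5: rhs = 12, matching y values: none (0 points).
  x = 6: rhs = 13, matching y values: none (0 points).
  x = 7: rhs = 12, matching y values: none (0 points).
  x = 8: rhs = 15, matching y values: none (0 points).
  x = 9: rhs = 9, matching y values: 3, 16 (2 points).
  x = 10: rhs = 0, matching y values: 0 (1 points).
  x = 11: rhs = 13, matching y values: none (0 points).
  x = 12: rhs = 16, matching y values: 4, 15 (2 points).
  x = 13: rhs = 15, matching y values: none (0 points).
  x = 14: rhs = 16, matching y values: 4, 15 (2 points).
  x = 15: rhs = 6, matching y values: 5, 14 (2 points).
  x = 16: rhs = 10, matching y values: none (0 points).
  x = 17: rhs = 15, matching y values: none (0 points).
  x = 18: rhs = 8, matching y values: none (0 points).
Total affine count: 11.
Full point count |E(F_19)| = 11 + 1 = 12.
Hasse bound: |12 − (19+1)| = |-8| = 8 ≤ 2√19 ≈ 8.7178 ✓.


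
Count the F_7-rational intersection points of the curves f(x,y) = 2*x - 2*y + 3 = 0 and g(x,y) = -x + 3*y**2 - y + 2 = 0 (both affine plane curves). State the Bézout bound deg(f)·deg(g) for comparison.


Common zeros: {(2, 0), (5, 3)}; count = 2; Bézout bound = 2.

deg(f) = 1, deg(g) = 2, so Bézout bound = 2.
Scan x ∈ F_7. For each x, list the y ∈ F_7 with f(x, y) ≡ 0 and those with g(x, y) ≡ 0 (mod 7); the common zeros in that column are the intersection.
  x = 0: f ≡ 0 at y ∈ {5}; g ≡ 0 at y ∈ ∅; common: ∅.
  x = 1: f ≡ 0 at y ∈ {6}; g ≡ 0 at y ∈ ∅; common: ∅.
  x = 2: f ≡ 0 at y ∈ {0}; g ≡ 0 at y ∈ {0, 5}; common: {0}.
  x = 3: f ≡ 0 at y ∈ {1}; g ≡ 0 at y ∈ ∅; common: ∅.
  x = 4: f ≡ 0 at y ∈ {2}; g ≡ 0 at y ∈ {1, 4}; common: ∅.
  x = 5: f ≡ 0 at y ∈ {3}; g ≡ 0 at y ∈ {2, 3}; common: {3}.
  x = 6: f ≡ 0 at y ∈ {4}; g ≡ 0 at y ∈ {6}; common: ∅.
Collecting: common zeros = {(2, 0), (5, 3)}, so the count is 2.
Comparison with the Bézout bound: 2 ≤ 2 = deg(f)·deg(g), as expected for curves with no common component (the bound is attained).


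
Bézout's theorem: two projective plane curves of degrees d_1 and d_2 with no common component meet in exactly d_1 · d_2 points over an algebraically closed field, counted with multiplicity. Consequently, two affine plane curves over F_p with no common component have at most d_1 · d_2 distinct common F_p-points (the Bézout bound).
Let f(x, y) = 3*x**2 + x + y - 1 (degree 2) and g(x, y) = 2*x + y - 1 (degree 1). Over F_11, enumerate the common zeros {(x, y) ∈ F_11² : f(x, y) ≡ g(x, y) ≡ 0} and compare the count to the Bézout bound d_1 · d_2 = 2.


Common zeros: {(0, 1), (4, 4)}; count = 2; Bézout bound = 2.

deg(f) = 2, deg(g) = 1, so Bézout bound = 2.
Scan x ∈ F_11. For each x, list the y ∈ F_11 with f(x, y) ≡ 0 and those with g(x, y) ≡ 0 (mod 11); the common zeros in that column are the intersection.
  x = 0: f ≡ 0 at y ∈ {1}; g ≡ 0 at y ∈ {1}; common: {1}.
  x = 1: f ≡ 0 at y ∈ {8}; g ≡ 0 at y ∈ {10}; common: ∅.
  x = 2: f ≡ 0 at y ∈ {9}; g ≡ 0 at y ∈ {8}; common: ∅.
  x = 3: f ≡ 0 at y ∈ {4}; g ≡ 0 at y ∈ {6}; common: ∅.
  x = 4: f ≡ 0 at y ∈ {4}; g ≡ 0 at y ∈ {4}; common: {4}.
  x = 5: f ≡ 0 at y ∈ {9}; g ≡ 0 at y ∈ {2}; common: ∅.
  x = 6: f ≡ 0 at y ∈ {8}; g ≡ 0 at y ∈ {0}; common: ∅.
  x = 7: f ≡ 0 at y ∈ {1}; g ≡ 0 at y ∈ {9}; common: ∅.
  x = 8: f ≡ 0 at y ∈ {10}; g ≡ 0 at y ∈ {7}; common: ∅.
  x = 9: f ≡ 0 at y ∈ {2}; g ≡ 0 at y ∈ {5}; common: ∅.
  x = 10: f ≡ 0 at y ∈ {10}; g ≡ 0 at y ∈ {3}; common: ∅.
Collecting: common zeros = {(0, 1), (4, 4)}, so the count is 2.
Comparison with the Bézout bound: 2 ≤ 2 = deg(f)·deg(g), as expected for curves with no common component (the bound is attained).


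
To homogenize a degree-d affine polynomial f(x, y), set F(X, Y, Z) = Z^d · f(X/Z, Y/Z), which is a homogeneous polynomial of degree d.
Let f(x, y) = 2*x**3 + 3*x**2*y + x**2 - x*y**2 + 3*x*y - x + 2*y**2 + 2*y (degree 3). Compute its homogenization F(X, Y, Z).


F(X, Y, Z) = 2*X**3 + 3*X**2*Y + X**2*Z - X*Y**2 + 3*X*Y*Z - X*Z**2 + 2*Y**2*Z + 2*Y*Z**2

deg(f) = 3.
Substitute x = X/Z, y = Y/Z into f, then multiply by Z^3.
  monomial 2·x^3·y^0 ↦ 2·X^3·Y^0·Z^0.
  monomial 3·x^2·y^1 ↦ 3·X^2·Y^1·Z^0.
  monomial 1·x^2·y^0 ↦ 1·X^2·Y^0·Z^1.
  monomial -1·x^1·y^2 ↦ -1·X^1·Y^2·Z^0.
  monomial 3·x^1·y^1 ↦ 3·X^1·Y^1·Z^1.
  monomial -1·x^1·y^0 ↦ -1·X^1·Y^0·Z^2.
  monomial 2·x^0·y^2 ↦ 2·X^0·Y^2·Z^1.
  monomial 2·x^0·y^1 ↦ 2·X^0·Y^1·Z^2.
Collecting: F(X, Y, Z) = 2*X**3 + 3*X**2*Y + X**2*Z - X*Y**2 + 3*X*Y*Z - X*Z**2 + 2*Y**2*Z + 2*Y*Z**2.


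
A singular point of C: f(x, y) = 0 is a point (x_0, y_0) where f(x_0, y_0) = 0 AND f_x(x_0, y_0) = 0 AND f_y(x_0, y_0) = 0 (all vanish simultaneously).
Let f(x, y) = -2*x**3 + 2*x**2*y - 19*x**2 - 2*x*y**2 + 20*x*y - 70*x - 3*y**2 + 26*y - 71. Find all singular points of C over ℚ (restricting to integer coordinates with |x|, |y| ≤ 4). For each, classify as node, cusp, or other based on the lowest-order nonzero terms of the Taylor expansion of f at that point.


Singular points: {(-2, 3)}; classification: node.

Compute partial derivatives:
  f_x = -6*x**2 + 4*x*y - 38*x - 2*y**2 + 20*y - 70.
  f_y = 2*x**2 - 4*x*y + 20*x - 6*y + 26.
Scan x_0 ∈ {−4, ..., 4}. For each x_0, f_y(x_0, y) is a polynomial in y; find its integer roots y ∈ {−4, ..., 4}, then test f_x and f at those candidates.
  x = -4: f_y(-4, y) = 10*y - 22; no integer root y with |y| ≤ 4.
  x = -3: f_y(-3, y) = 6*y - 16; no integer root y with |y| ≤ 4.
  x = -2: f_y(-2, y) = 2*y - 6; vanishes at y ∈ {3}. (-2, 3): f_x = 0, f = 0 — SINGULAR.
  x = -1: f_y(-1, y) = 8 - 2*y; vanishes at y ∈ {4}. (-1, 4): f_x = -6 ≠ 0.
  x = 0: f_y(0, y) = 26 - 6*y; no integer root y with |y| ≤ 4.
  x = 1: f_y(1, y) = 48 - 10*y; no integer root y with |y| ≤ 4.
  x = 2: f_y(2, y) = 74 - 14*y; no integer root y with |y| ≤ 4.
  x = 3: f_y(3, y) = 104 - 18*y; no integer root y with |y| ≤ 4.
  x = 4: f_y(4, y) = 138 - 22*y; no integer root y with |y| ≤ 4.
Only singular point on the grid: (-2, 3).
Classify: substitute x = -2 + u, y = 3 + v and expand: f = -2*u**3 + 2*u**2*v - u**2 - 2*u*v**2 + v**2.
No constant or linear terms (consistent with a singular point). Quadratic part: -u**2 + v**2. Cubic part: -2*u**3 + 2*u**2*v - 2*u*v**2.
The quadratic part v**2 - u**2 = (v − u)(v + u) splits into two distinct linear factors, so there are two distinct tangent lines y − 3 = ±(x − -2) — this is a node (ordinary double point).
Classification: node.


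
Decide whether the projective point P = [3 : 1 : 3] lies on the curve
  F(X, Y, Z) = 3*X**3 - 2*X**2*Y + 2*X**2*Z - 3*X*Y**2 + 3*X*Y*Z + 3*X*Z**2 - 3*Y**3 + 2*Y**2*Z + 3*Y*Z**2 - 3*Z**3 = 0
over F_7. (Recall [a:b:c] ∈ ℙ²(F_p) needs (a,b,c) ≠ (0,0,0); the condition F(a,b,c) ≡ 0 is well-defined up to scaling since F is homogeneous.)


F(3,1,3) ≡ 4 (mod 7); P is NOT on the curve.

Evaluate F(3, 1, 3) term-by-term (mod 7).
  3*X**3 ↦ 3·27·1·1 = 81
  -2*X**2*Y ↦ -2·9·1·1 = -18
  2*X**2*Z ↦ 2·9·1·3 = 54
  -3*X*Y**2 ↦ -3·3·1·1 = -9
  3*X*Y*Z ↦ 3·3·1·3 = 27
  3*X*Z**2 ↦ 3·3·1·9 = 81
  -3*Y**3 ↦ -3·1·1·1 = -3
  2*Y**2*Z ↦ 2·1·1·3 = 6
  3*Y*Z**2 ↦ 3·1·1·9 = 27
  -3*Z**3 ↦ -3·1·1·27 = -81
Sum: F(3, 1, 3) = (81) + (-18) + (54) + (-9) + (27) + (81) + (-3) + (6) + (27) + (-81) = 165.
Reducing mod 7: 165 ≡ 4 (mod 7).
Since F(a, b, c) ≡ 4 ≠ 0 (mod 7), P does NOT lie on the curve.


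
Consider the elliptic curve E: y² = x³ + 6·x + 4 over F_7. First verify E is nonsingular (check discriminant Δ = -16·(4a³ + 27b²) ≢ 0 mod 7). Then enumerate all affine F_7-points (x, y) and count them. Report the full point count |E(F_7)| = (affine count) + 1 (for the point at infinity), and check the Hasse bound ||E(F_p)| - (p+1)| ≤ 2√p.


Affine points = {(0, 2), (0, 5), (1, 2), (1, 5), (3, 0), (4, 1), (4, 6), (6, 2), (6, 5)}; affine count = 9; |E(F_7)| = 10.

Discriminant check: Δ ∝ 4a³ + 27b² = 4·6³ + 27·4² = 4·216 + 27·16 ≡ 1 (mod 7). Nonzero ⇒ E is nonsingular.
For each x ∈ F_7, compute rhs = x³ + 6·x + 4 mod 7, then count y ∈ F_7 with y² ≡ rhs.
  x = 0: rhs = 4, matching y values: 2, 5 (2 points).
  x = 1: rhs = 4, matching y values: 2, 5 (2 points).
  x = 2: rhs = 3, matching y values: none (0 points).
  x = 3: rhs = 0, matching y values: 0 (1 points).
  x = 4: rhs = 1, matching y values: 1, 6 (2 points).
  x = 5: rhs = 5, matching y values: none (0 points).
  x = 6: rhs = 4, matching y values: 2, 5 (2 points).
Total affine count: 9.
Full point count |E(F_7)| = 9 + 1 = 10.
Hasse bound: |10 − (7+1)| = |2| = 2 ≤ 2√7 ≈ 5.2915 ✓.


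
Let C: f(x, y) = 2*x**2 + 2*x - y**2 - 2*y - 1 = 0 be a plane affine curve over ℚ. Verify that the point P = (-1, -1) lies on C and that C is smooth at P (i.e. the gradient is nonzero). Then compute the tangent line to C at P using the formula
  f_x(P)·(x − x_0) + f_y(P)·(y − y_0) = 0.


Tangent line at P: -2*x - 2 = 0.

Step 1: f(-1, -1) = 0, so P lies on C.
Step 2: partial derivatives
  f_x(x, y) = 4*x + 2, f_y(x, y) = -2*y - 2.
  f_x(P) = -2, f_y(P) = 0 (gradient nonzero, so P is smooth).
Step 3: tangent line at P: -2·(x − -1) + 0·(y − -1) = 0.
Expanding: -2*x - 2 = 0.


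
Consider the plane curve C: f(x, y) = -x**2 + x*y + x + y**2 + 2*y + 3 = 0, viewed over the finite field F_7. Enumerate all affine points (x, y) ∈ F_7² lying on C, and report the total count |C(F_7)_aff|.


Affine F_7-points: {(1, 1), (1, 3), (3, 3), (3, 6), (4, 2), (4, 6), (6, 2), (6, 4)}; count = 8.

For each of the 49 pairs (x, y) ∈ F_7², evaluate f(x, y) mod 7. Record the zeros.
  x = 0: [0↦3, 1↦6, 2↦4, 3↦4, 4↦6, 5↦3, 6↦2]  zeros at y ∈ ∅
  x = 1: [0↦3, 1↦0, 2↦6, 3↦0, 4↦3, 5↦1, 6↦1]  zeros at y ∈ {1, 3}
  x = 2: [0↦1, 1↦6, 2↦6, 3↦1, 4↦5, 5↦4, 6↦5]  zeros at y ∈ ∅
  x = 3: [0↦4, 1↦3, 2↦4, 3↦0, 4↦5, 5↦5, 6↦0]  zeros at y ∈ {3, 6}
  x = 4: [0↦5, 1↦5, 2↦0, 3↦4, 4↦3, 5↦4, 6↦0]  zeros at y ∈ {2, 6}
  x = 5: [0↦4, 1↦5, 2↦1, 3↦6, 4↦6, 5↦1, 6↦5]  zeros at y ∈ ∅
  x = 6: [0↦1, 1↦3, 2↦0, 3↦6, 4↦0, 5↦3, 6↦1]  zeros at y ∈ {2, 4}
Collecting zeros: affine points = {(1, 1), (1, 3), (3, 3), (3, 6), (4, 2), (4, 6), (6, 2), (6, 4)}.
Total count |C(F_7)_aff| = 8.


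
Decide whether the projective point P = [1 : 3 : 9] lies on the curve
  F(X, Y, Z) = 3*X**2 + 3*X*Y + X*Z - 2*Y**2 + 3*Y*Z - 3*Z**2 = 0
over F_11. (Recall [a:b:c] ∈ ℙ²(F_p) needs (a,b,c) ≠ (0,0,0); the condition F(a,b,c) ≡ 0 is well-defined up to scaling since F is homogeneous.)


F(1,3,9) ≡ 6 (mod 11); P is NOT on the curve.

Evaluate F(1, 3, 9) term-by-term (mod 11).
  3*X**2 ↦ 3·1·1·1 = 3
  3*X*Y ↦ 3·1·3·1 = 9
  X*Z ↦ 1·1·1·9 = 9
  -2*Y**2 ↦ -2·1·9·1 = -18
  3*Y*Z ↦ 3·1·3·9 = 81
  -3*Z**2 ↦ -3·1·1·81 = -243
Sum: F(1, 3, 9) = (3) + (9) + (9) + (-18) + (81) + (-243) = -159.
Reducing mod 11: -159 ≡ 6 (mod 11).
Since F(a, b, c) ≡ 6 ≠ 0 (mod 11), P does NOT lie on the curve.


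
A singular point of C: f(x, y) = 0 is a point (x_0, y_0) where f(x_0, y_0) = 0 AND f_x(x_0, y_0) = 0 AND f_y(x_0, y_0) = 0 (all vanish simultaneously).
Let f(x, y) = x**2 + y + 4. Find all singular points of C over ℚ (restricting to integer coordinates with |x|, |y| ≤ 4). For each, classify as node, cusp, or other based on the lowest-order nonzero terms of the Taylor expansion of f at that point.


No singular points in the scanned grid; C is smooth there.

Compute partial derivatives:
  f_x = 2*x.
  f_y = 1.
f_y = 1 is a nonzero constant, so f_y never vanishes: no point (x, y) can satisfy f = f_x = f_y = 0. In particular no (x, y) ∈ {−4, ..., 4}² is singular; the curve is smooth.


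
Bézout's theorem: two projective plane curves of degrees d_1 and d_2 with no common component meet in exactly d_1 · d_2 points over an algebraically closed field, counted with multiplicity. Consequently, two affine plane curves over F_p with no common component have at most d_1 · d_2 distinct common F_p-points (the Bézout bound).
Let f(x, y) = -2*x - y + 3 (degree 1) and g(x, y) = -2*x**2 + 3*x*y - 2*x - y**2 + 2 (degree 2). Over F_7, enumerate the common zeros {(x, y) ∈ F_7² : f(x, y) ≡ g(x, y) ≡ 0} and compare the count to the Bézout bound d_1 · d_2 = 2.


Common zeros: {(0, 3), (1, 1)}; count = 2; Bézout bound = 2.

deg(f) = 1, deg(g) = 2, so Bézout bound = 2.
Scan x ∈ F_7. For each x, list the y ∈ F_7 with f(x, y) ≡ 0 and those with g(x, y) ≡ 0 (mod 7); the common zeros in that column are the intersection.
  x = 0: f ≡ 0 at y ∈ {3}; g ≡ 0 at y ∈ {3, 4}; common: {3}.
  x = 1: f ≡ 0 at y ∈ {1}; g ≡ 0 at y ∈ {1, 2}; common: {1}.
  x = 2: f ≡ 0 at y ∈ {6}; g ≡ 0 at y ∈ ∅; common: ∅.
  x = 3: f ≡ 0 at y ∈ {4}; g ≡ 0 at y ∈ {1}; common: ∅.
  x = 4: f ≡ 0 at y ∈ {2}; g ≡ 0 at y ∈ ∅; common: ∅.
  x = 5: f ≡ 0 at y ∈ {0}; g ≡ 0 at y ∈ {4}; common: ∅.
  x = 6: f ≡ 0 at y ∈ {5}; g ≡ 0 at y ∈ ∅; common: ∅.
Collecting: common zeros = {(0, 3), (1, 1)}, so the count is 2.
Comparison with the Bézout bound: 2 ≤ 2 = deg(f)·deg(g), as expected for curves with no common component (the bound is attained).


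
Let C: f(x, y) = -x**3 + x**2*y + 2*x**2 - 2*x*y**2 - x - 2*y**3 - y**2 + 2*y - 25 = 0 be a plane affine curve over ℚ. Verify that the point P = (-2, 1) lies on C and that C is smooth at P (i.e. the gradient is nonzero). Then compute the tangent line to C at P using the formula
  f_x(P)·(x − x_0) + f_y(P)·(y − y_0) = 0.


Tangent line at P: -27*x + 6*y - 60 = 0.

Step 1: f(-2, 1) = 0, so P lies on C.
Step 2: partial derivatives
  f_x(x, y) = -3*x**2 + 2*x*y + 4*x - 2*y**2 - 1, f_y(x, y) = x**2 - 4*x*y - 6*y**2 - 2*y + 2.
  f_x(P) = -27, f_y(P) = 6 (gradient nonzero, so P is smooth).
Step 3: tangent line at P: -27·(x − -2) + 6·(y − 1) = 0.
Expanding: -27*x + 6*y - 60 = 0.


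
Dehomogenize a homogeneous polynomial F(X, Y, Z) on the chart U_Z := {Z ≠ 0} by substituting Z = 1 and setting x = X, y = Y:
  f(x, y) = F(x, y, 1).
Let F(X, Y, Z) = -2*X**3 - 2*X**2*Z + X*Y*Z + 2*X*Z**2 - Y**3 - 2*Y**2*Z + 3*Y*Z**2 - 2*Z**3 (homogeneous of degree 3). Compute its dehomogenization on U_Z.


f(x, y) = -2*x**3 - 2*x**2 + x*y + 2*x - y**3 - 2*y**2 + 3*y - 2

On U_Z we set Z = 1. Each monomial c·X^i·Y^j·Z^k in F becomes c·x^i·y^j·1^k = c·x^i·y^j.
Substituting Z = 1: F(X, Y, 1) = -2*x**3 - 2*x**2 + x*y + 2*x - y**3 - 2*y**2 + 3*y - 2.
Note: deg(f) ≤ deg(F) = 3; strict inequality happens when F is divisible by Z (lost terms).


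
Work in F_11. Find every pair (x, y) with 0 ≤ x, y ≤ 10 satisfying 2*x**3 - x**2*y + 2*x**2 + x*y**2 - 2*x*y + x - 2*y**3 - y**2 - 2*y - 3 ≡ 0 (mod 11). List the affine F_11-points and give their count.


Affine F_11-points: {(0, 10), (3, 1), (4, 6), (5, 5), (6, 5), (7, 5)}; count = 6.

For each of the 121 pairs (x, y) ∈ F_11², evaluate f(x, y) mod 11. Record the zeros.
  x = 0: [0↦8, 1↦3, 2↦6, 3↦5, 4↦10, 5↦9, 6↦1, 7↦7, 8↦4, 9↦2, 10↦0]  zeros at y ∈ {10}
  x = 1: [0↦2, 1↦6, 2↦9, 3↦10, 4↦8, 5↦2, 6↦2, 7↦7, 8↦5, 9↦6, 10↦9]  zeros at y ∈ ∅
  x = 2: [0↦1, 1↦1, 2↦2, 3↦3, 4↦3, 5↦1, 6↦7, 7↦9, 8↦6, 9↦8, 10↦3]  zeros at y ∈ ∅
  x = 3: [0↦6, 1↦0, 2↦8, 3↦7, 4↦7, 5↦7, 6↦6, 7↦3, 8↦8, 9↦9, 10↦5]  zeros at y ∈ {1}
  x = 4: [0↦7, 1↦4, 2↦6, 3↦1, 4↦10, 5↦10, 6↦0, 7↦1, 8↦1, 9↦10, 10↦5]  zeros at y ∈ {6}
  x = 5: [0↦5, 1↦3, 2↦8, 3↦8, 4↦2, 5↦0, 6↦1, 7↦4, 8↦8, 9↦1, 10↦4]  zeros at y ∈ {5}
  x = 6: [0↦1, 1↦9, 2↦4, 3↦7, 4↦6, 5↦0, 6↦10, 7↦2, 8↦8, 9↦5, 10↦3]  zeros at y ∈ {5}
  x = 7: [0↦7, 1↦1, 2↦6, 3↦10, 4↦1, 5↦0, 6↦6, 7↦7, 8↦2, 9↦1, 10↦3]  zeros at y ∈ {5}
  x = 8: [0↦2, 1↦2, 2↦4, 3↦7, 4↦10, 5↦1, 6↦1, 7↦9, 8↦2, 9↦1, 10↦5]  zeros at y ∈ ∅
  x = 9: [0↦9, 1↦2, 2↦10, 3↦10, 4↦1, 5↦4, 6↦7, 7↦9, 8↦9, 9↦6, 10↦10]  zeros at y ∈ ∅
  x = 10: [0↦7, 1↦2, 2↦3, 3↦9, 4↦8, 5↦10, 6↦3, 7↦8, 8↦2, 9↦6, 10↦8]  zeros at y ∈ ∅
Collecting zeros: affine points = {(0, 10), (3, 1), (4, 6), (5, 5), (6, 5), (7, 5)}.
Total count |C(F_11)_aff| = 6.


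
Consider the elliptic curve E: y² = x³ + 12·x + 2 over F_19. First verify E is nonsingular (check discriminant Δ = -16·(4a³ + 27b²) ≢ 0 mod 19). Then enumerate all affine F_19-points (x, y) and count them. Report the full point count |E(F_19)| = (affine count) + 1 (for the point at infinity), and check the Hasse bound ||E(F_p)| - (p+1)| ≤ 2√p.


Affine points = {(4, 0), (5, 4), (5, 15), (6, 9), (6, 10), (7, 7), (7, 12), (10, 1), (10, 18), (14, 8), (14, 11), (15, 2), (15, 17)}; affine count = 13; |E(F_19)| = 14.

Discriminant check: Δ ∝ 4a³ + 27b² = 4·12³ + 27·2² = 4·1728 + 27·4 ≡ 9 (mod 19). Nonzero ⇒ E is nonsingular.
For each x ∈ F_19, compute rhs = x³ + 12·x + 2 mod 19, then count y ∈ F_19 with y² ≡ rhs.
  x = 0: rhs = 2, matching y values: none (0 points).
  x = 1: rhs = 15, matching y values: none (0 points).
  x = 2: rhs = 15, matching y values: none (0 points).
  x = 3: rhs = 8, matching y values: none (0 points).
  x = 4: rhs = 0, matching y values: 0 (1 points).
  x = 5: rhs = 16, matching y values: 4, 15 (2 points).
  x = 6: rhs = 5, matching y values: 9, 10 (2 points).
  x = 7: rhs = 11, matching y values: 7, 12 (2 points).
  x = 8: rhs = 2, matching y values: none (0 points).
  x = 9: rhs = 3, matching y values: none (0 points).
  x = 10: rhs = 1, matching y values: 1, 18 (2 points).
  x = 11: rhs = 2, matching y values: none (0 points).
  x = 12: rhs = 12, matching y values: none (0 points).
  x = 13: rhs = 18, matching y values: none (0 points).
  x = 14: rhs = 7, matching y values: 8, 11 (2 points).
  x = 15: rhs = 4, matching y values: 2, 17 (2 points).
  x = 16: rhs = 15, matching y values: none (0 points).
  x = 17: rhs = 8, matching y values: none (0 points).
  x = 18: rhs = 8, matching y values: none (0 points).
Total affine count: 13.
Full point count |E(F_19)| = 13 + 1 = 14.
Hasse bound: |14 − (19+1)| = |-6| = 6 ≤ 2√19 ≈ 8.7178 ✓.


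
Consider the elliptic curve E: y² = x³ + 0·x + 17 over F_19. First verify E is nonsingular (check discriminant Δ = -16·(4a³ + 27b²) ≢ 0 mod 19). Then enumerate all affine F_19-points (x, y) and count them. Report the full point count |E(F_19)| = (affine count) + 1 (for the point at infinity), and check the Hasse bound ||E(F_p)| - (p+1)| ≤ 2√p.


Affine points = {(0, 6), (0, 13), (2, 5), (2, 14), (3, 5), (3, 14), (4, 9), (4, 10), (5, 3), (5, 16), (6, 9), (6, 10), (8, 4), (8, 15), (9, 9), (9, 10), (12, 4), (12, 15), (14, 5), (14, 14), (16, 3), (16, 16), (17, 3), (17, 16), (18, 4), (18, 15)}; affine count = 26; |E(F_19)| = 27.

Discriminant check: Δ ∝ 4a³ + 27b² = 4·0³ + 27·17² = 4·0 + 27·289 ≡ 13 (mod 19). Nonzero ⇒ E is nonsingular.
For each x ∈ F_19, compute rhs = x³ + 0·x + 17 mod 19, then count y ∈ F_19 with y² ≡ rhs.
  x = 0: rhs = 17, matching y values: 6, 13 (2 points).
  x = 1: rhs = 18, matching y values: none (0 points).
  x = 2: rhs = 6, matching y values: 5, 14 (2 points).
  x = 3: rhs = 6, matching y values: 5, 14 (2 points).
  x = 4: rhs = 5, matching y values: 9, 10 (2 points).
  x = 5: rhs = 9, matching y values: 3, 16 (2 points).
  x = 6: rhs = 5, matching y values: 9, 10 (2 points).
  x = 7: rhs = 18, matching y values: none (0 points).
  x = 8: rhs = 16, matching y values: 4, 15 (2 points).
  x = 9: rhs = 5, matching y values: 9, 10 (2 points).
  x = 10: rhs = 10, matching y values: none (0 points).
  x = 11: rhs = 18, matching y values: none (0 points).
  x = 12: rhs = 16, matching y values: 4, 15 (2 points).
  x = 13: rhs = 10, matching y values: none (0 points).
  x = 14: rhs = 6, matching y values: 5, 14 (2 points).
  x = 15: rhs = 10, matching y values: none (0 points).
  x = 16: rhs = 9, matching y values: 3, 16 (2 points).
  x = 17: rhs = 9, matching y values: 3, 16 (2 points).
  x = 18: rhs = 16, matching y values: 4, 15 (2 points).
Total affine count: 26.
Full point count |E(F_19)| = 26 + 1 = 27.
Hasse bound: |27 − (19+1)| = |7| = 7 ≤ 2√19 ≈ 8.7178 ✓.
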